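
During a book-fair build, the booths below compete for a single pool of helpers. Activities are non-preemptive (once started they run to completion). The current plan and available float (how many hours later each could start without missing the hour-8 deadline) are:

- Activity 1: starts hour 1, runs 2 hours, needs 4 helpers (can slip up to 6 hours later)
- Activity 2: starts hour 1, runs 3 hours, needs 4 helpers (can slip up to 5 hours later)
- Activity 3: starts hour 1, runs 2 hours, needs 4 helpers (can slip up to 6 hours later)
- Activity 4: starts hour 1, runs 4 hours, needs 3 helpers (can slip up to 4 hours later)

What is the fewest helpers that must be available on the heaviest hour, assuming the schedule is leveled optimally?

Early-start (Activity 1@1, Activity 2@1, Activity 3@1, Activity 4@1) gives peak 15: h1:15  h2:15  h3:7  h4:3  h5:0  h6:0  h7:0  h8:0.
Shift Activity 2→3, Activity 3→6.
Schedule Activity 1@1, Activity 2@3, Activity 3@6, Activity 4@1: h1:7  h2:7  h3:7  h4:7  h5:4  h6:4  h7:4  h8:0 — peak 7.

7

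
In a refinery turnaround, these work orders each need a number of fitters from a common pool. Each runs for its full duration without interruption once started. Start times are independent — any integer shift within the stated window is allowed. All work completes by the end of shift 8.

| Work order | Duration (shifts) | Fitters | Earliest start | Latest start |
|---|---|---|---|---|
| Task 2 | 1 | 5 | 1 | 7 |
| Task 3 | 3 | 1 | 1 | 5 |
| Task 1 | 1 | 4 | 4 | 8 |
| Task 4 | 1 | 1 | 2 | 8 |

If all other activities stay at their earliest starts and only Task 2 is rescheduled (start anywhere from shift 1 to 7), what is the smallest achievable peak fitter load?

5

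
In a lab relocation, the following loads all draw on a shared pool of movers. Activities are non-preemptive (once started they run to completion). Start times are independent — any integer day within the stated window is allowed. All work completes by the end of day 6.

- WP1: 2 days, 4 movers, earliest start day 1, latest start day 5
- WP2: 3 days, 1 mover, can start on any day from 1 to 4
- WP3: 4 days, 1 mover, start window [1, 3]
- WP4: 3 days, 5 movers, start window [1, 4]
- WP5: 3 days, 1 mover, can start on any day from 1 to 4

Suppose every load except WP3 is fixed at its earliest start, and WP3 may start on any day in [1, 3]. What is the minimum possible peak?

11

WP3@1: d1:12  d2:12  d3:8  d4:1  d5:0  d6:0 → peak 12
WP3@2: d1:11  d2:12  d3:8  d4:1  d5:1  d6:0 → peak 12
WP3@3: d1:11  d2:11  d3:8  d4:1  d5:1  d6:1 → peak 11
Best is WP3@3, peak 11.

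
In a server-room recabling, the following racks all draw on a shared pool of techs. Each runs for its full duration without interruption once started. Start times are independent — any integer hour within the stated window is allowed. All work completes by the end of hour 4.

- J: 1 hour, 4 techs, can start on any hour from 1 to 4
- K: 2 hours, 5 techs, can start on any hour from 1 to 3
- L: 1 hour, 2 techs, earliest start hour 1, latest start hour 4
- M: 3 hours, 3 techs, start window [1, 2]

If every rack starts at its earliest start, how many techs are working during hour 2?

8

At early start, hour 2 has: K, M.
Demand: 5 + 3 = 8.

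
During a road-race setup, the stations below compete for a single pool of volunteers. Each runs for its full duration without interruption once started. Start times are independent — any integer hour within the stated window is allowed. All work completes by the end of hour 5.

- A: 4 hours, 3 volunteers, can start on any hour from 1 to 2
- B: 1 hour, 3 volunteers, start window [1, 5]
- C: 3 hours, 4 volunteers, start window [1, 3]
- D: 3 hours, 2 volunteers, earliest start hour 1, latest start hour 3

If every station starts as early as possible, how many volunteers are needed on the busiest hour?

Early-start schedule: A@1, B@1, C@1, D@1.
Load per hour: hour 1: 12, hour 2: 9, hour 3: 9, hour 4: 3, hour 5: 0.
Peak is 12.

12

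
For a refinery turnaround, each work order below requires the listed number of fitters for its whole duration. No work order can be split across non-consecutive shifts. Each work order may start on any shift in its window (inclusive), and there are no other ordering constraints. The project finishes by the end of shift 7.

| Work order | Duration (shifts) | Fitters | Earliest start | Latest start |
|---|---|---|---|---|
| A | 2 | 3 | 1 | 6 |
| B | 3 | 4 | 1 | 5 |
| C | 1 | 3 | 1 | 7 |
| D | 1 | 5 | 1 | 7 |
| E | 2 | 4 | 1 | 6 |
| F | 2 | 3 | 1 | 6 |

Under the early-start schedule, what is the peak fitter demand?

Early-start schedule: A@1, B@1, C@1, D@1, E@1, F@1.
Load per shift: shift 1: 22, shift 2: 14, shift 3: 4, shift 4: 0, shift 5: 0, shift 6: 0, shift 7: 0.
Peak is 22.

22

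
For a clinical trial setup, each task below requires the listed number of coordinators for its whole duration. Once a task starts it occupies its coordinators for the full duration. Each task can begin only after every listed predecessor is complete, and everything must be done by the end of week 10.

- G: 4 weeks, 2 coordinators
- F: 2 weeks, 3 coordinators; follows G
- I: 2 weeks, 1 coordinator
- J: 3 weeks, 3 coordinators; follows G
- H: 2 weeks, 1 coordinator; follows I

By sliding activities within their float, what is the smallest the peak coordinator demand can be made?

3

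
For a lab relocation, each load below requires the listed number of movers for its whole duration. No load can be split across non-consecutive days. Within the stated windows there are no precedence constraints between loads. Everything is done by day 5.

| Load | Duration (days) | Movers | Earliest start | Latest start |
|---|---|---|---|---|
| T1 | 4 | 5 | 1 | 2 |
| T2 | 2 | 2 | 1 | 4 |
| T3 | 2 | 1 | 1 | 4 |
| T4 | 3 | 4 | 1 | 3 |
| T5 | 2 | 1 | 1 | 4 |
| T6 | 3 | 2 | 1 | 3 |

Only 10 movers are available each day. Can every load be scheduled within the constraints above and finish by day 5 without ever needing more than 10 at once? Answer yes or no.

no

The minimum achievable peak is 11; 10 < 11, so no feasible schedule stays within the cap.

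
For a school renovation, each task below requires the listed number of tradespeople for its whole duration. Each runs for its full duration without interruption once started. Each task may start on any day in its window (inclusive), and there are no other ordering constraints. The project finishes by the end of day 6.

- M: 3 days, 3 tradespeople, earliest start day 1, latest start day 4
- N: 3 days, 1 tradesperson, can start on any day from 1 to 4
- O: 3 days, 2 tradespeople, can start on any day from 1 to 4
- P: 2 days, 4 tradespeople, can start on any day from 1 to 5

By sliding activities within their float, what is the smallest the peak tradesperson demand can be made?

Early-start (M@1, N@1, O@1, P@1) gives peak 10: d1:10  d2:10  d3:6  d4:0  d5:0  d6:0.
Shift N→4, P→4.
Schedule M@1, N@4, O@1, P@4: d1:5  d2:5  d3:5  d4:5  d5:5  d6:1 — peak 5.
Total tradesperson-days = 26 over 6 days ⇒ peak ≥ ⌈26/6⌉ = 5, so 5 is optimal.

5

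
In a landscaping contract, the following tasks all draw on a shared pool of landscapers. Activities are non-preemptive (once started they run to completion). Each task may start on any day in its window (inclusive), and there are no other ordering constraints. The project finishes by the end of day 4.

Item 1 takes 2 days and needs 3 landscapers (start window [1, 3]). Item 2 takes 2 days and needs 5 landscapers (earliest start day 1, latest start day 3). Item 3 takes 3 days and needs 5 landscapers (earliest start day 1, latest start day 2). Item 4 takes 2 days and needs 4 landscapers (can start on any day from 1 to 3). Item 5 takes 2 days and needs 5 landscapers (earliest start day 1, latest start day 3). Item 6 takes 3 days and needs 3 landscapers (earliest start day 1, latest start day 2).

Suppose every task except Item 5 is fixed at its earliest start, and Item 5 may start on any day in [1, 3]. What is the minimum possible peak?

Item 5@1: d1:25  d2:25  d3:8  d4:0 → peak 25
Item 5@2: d1:20  d2:25  d3:13  d4:0 → peak 25
Item 5@3: d1:20  d2:20  d3:13  d4:5 → peak 20
Best is Item 5@3, peak 20.

20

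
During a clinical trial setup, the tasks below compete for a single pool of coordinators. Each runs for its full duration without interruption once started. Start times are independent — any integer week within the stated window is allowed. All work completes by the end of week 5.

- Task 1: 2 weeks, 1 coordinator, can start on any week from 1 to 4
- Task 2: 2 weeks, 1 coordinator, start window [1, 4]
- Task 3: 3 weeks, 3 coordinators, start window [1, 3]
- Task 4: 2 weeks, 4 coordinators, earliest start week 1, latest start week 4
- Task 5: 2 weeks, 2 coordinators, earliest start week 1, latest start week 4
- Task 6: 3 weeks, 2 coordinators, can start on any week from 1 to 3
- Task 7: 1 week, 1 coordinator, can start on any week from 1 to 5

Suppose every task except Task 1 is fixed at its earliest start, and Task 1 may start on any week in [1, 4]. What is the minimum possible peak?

13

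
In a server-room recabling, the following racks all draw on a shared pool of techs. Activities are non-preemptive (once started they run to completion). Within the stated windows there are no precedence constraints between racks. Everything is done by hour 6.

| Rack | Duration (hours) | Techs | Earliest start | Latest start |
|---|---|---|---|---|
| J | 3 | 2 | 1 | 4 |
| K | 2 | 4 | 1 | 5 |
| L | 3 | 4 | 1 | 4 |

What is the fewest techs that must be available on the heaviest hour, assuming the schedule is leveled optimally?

6

Early-start (J@1, K@1, L@1) gives peak 10: h1:10  h2:10  h3:6  h4:0  h5:0  h6:0.
Shift L→3.
Schedule J@1, K@1, L@3: h1:6  h2:6  h3:6  h4:4  h5:4  h6:0 — peak 6.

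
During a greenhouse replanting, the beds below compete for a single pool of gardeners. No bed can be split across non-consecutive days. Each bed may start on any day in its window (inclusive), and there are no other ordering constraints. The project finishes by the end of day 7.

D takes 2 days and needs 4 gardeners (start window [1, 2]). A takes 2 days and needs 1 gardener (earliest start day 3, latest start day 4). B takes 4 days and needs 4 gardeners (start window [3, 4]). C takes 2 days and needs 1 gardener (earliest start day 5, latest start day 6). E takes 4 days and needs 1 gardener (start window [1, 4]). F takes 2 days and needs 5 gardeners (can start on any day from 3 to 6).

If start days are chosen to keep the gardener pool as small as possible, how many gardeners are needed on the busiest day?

10

Early-start (D@1, A@3, B@3, C@5, E@1, F@3) gives peak 11: d1:5  d2:5  d3:11  d4:11  d5:5  d6:5  d7:0.
Shift F→5.
Schedule D@1, A@3, B@3, C@5, E@1, F@5: d1:5  d2:5  d3:6  d4:6  d5:10  d6:10  d7:0 — peak 10.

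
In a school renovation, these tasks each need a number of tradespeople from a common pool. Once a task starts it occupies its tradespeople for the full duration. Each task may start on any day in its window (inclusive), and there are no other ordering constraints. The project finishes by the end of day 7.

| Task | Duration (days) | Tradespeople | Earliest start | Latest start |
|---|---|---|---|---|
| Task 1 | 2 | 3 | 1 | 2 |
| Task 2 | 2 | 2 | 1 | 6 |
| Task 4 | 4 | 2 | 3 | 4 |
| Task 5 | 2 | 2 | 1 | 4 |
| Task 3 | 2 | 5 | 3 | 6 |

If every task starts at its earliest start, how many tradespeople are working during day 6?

At early start, day 6 has: Task 4.
Demand: 2 = 2.

2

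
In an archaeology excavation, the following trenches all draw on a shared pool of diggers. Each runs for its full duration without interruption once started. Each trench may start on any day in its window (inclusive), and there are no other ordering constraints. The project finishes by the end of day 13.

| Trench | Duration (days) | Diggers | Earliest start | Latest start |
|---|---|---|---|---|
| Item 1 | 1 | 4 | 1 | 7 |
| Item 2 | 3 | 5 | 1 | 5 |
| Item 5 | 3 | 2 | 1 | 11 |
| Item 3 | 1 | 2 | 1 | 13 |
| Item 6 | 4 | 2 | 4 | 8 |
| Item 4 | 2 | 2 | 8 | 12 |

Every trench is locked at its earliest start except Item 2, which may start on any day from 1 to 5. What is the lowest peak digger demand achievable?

Item 2@1: d1:13  d2:7  d3:7  d4:2  d5:2  d6:2  d7:2  d8:2  d9:2  d10:0  d11:0  d12:0  d13:0 → peak 13
Item 2@2: d1:8  d2:7  d3:7  d4:7  d5:2  d6:2  d7:2  d8:2  d9:2  d10:0  d11:0  d12:0  d13:0 → peak 8
Item 2@3: d1:8  d2:2  d3:7  d4:7  d5:7  d6:2  d7:2  d8:2  d9:2  d10:0  d11:0  d12:0  d13:0 → peak 8
Item 2@4: d1:8  d2:2  d3:2  d4:7  d5:7  d6:7  d7:2  d8:2  d9:2  d10:0  d11:0  d12:0  d13:0 → peak 8
Item 2@5: d1:8  d2:2  d3:2  d4:2  d5:7  d6:7  d7:7  d8:2  d9:2  d10:0  d11:0  d12:0  d13:0 → peak 8
Best is Item 2@2, peak 8.

8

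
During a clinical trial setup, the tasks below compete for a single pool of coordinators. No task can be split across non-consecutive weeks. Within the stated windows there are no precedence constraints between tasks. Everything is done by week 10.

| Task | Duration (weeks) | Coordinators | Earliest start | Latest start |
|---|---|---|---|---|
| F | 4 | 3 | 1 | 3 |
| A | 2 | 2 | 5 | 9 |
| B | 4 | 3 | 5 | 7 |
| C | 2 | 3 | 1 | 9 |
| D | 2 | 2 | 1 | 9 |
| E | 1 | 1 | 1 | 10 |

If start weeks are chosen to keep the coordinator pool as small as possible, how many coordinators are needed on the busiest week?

Early-start (F@1, A@5, B@5, C@1, D@1, E@1) gives peak 9: w1:9  w2:8  w3:3  w4:3  w5:5  w6:5  w7:3  w8:3  w9:0  w10:0.
Shift C→9, E→3.
Schedule F@1, A@5, B@5, C@9, D@1, E@3: w1:5  w2:5  w3:4  w4:3  w5:5  w6:5  w7:3  w8:3  w9:3  w10:3 — peak 5.

5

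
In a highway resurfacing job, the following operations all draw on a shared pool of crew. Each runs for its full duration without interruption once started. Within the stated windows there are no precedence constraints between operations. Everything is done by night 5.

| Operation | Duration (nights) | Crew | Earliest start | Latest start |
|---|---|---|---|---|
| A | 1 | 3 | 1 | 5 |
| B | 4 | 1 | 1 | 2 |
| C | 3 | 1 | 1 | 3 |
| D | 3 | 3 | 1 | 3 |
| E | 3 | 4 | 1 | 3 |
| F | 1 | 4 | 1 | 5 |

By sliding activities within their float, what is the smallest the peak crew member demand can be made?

Early-start (A@1, B@1, C@1, D@1, E@1, F@1) gives peak 16: n1:16  n2:9  n3:9  n4:1  n5:0.
Shift E→2, F→4.
Schedule A@1, B@1, C@1, D@1, E@2, F@4: n1:8  n2:9  n3:9  n4:9  n5:0 — peak 9.

9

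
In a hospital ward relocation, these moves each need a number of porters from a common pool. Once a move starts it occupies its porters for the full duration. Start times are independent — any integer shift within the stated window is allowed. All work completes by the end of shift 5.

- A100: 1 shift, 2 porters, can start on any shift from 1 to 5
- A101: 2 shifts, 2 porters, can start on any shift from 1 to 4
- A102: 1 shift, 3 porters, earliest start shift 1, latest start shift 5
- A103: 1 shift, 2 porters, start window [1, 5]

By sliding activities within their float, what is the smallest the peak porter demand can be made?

3

Early-start (A100@1, A101@1, A102@1, A103@1) gives peak 9: s1:9  s2:2  s3:0  s4:0  s5:0.
Shift A101→2, A102→4, A103→5.
Schedule A100@1, A101@2, A102@4, A103@5: s1:2  s2:2  s3:2  s4:3  s5:2 — peak 3.
Total porter-shifts = 11 over 5 shifts ⇒ peak ≥ ⌈11/5⌉ = 3, so 3 is optimal.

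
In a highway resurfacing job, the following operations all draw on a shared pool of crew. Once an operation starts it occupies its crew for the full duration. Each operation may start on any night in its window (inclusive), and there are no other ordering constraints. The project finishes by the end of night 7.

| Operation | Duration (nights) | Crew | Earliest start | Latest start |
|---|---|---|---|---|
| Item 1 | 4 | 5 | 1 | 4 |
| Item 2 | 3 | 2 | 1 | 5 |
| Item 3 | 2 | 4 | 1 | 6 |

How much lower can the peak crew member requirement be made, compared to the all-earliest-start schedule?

Early-start peak: n1:11  n2:11  n3:7  n4:5  n5:0  n6:0  n7:0 ⇒ 11.
Leveled (Item 1@1, Item 2@5, Item 3@5): n1:5  n2:5  n3:5  n4:5  n5:6  n6:6  n7:2 ⇒ 6.
Reduction 11 − 6 = 5.

5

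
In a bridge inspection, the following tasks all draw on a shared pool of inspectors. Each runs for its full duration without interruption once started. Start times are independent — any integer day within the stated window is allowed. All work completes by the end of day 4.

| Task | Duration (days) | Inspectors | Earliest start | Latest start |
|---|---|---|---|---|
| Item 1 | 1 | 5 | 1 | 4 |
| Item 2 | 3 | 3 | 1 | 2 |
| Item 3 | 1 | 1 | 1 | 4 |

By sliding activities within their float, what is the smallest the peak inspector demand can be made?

Early-start (Item 1@1, Item 2@1, Item 3@1) gives peak 9: d1:9  d2:3  d3:3  d4:0.
Shift Item 2→2, Item 3→2.
Schedule Item 1@1, Item 2@2, Item 3@2: d1:5  d2:4  d3:3  d4:3 — peak 5.

5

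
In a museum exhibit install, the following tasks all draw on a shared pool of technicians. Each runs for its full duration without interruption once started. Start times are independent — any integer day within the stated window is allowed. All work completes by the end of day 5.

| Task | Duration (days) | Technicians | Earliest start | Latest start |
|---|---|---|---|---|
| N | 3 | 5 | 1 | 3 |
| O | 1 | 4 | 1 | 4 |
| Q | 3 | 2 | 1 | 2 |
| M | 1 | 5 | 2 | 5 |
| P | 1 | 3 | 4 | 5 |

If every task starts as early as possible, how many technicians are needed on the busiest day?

12

Early-start schedule: N@1, O@1, Q@1, M@2, P@4.
Load per day: day 1: 11, day 2: 12, day 3: 7, day 4: 3, day 5: 0.
Peak is 12.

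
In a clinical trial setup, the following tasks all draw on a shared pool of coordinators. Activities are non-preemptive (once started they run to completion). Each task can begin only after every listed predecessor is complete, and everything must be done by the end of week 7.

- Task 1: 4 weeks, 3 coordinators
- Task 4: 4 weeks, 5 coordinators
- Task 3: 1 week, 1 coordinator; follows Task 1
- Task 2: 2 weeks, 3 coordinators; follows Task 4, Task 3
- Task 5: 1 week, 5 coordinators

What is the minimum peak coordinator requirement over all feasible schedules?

Early-start (Task 1@1, Task 4@1, Task 3@5, Task 2@6, Task 5@1) gives peak 13: w1:13  w2:8  w3:8  w4:8  w5:1  w6:3  w7:3.
Shift Task 5→5.
Schedule Task 1@1, Task 4@1, Task 3@5, Task 2@6, Task 5@5: w1:8  w2:8  w3:8  w4:8  w5:6  w6:3  w7:3 — peak 8.
No arrangement of the 14 feasible schedules does better.

8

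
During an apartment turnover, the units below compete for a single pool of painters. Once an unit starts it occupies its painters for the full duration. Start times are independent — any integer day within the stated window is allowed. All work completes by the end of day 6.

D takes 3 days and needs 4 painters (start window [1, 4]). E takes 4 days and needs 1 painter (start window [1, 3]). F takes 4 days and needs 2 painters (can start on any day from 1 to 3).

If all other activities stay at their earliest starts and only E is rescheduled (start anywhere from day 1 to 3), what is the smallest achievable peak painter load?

E@1: d1:7  d2:7  d3:7  d4:3  d5:0  d6:0 → peak 7
E@2: d1:6  d2:7  d3:7  d4:3  d5:1  d6:0 → peak 7
E@3: d1:6  d2:6  d3:7  d4:3  d5:1  d6:1 → peak 7
Best is E@1, peak 7.

7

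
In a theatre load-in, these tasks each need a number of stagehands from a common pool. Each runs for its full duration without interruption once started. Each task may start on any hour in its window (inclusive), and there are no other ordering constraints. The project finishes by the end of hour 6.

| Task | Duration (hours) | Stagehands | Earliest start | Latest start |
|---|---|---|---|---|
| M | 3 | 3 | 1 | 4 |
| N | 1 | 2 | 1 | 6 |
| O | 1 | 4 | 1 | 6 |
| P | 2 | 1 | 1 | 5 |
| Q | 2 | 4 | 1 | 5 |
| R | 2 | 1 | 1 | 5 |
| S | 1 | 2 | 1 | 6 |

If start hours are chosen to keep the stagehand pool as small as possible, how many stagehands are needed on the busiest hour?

5

Early-start (M@1, N@1, O@1, P@1, Q@1, R@1, S@1) gives peak 17: h1:17  h2:9  h3:3  h4:0  h5:0  h6:0.
Shift O→4, P→3, Q→5, R→5, S→2.
Schedule M@1, N@1, O@4, P@3, Q@5, R@5, S@2: h1:5  h2:5  h3:4  h4:5  h5:5  h6:5 — peak 5.
Total stagehand-hours = 29 over 6 hours ⇒ peak ≥ ⌈29/6⌉ = 5, so 5 is optimal.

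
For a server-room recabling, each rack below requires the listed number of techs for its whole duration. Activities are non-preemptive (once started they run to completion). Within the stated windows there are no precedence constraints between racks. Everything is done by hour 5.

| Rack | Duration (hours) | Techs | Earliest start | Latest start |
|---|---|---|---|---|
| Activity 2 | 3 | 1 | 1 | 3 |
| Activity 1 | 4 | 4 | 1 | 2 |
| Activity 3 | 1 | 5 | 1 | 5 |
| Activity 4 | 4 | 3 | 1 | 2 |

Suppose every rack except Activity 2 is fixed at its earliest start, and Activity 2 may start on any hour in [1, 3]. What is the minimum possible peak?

Activity 2@1: h1:13  h2:8  h3:8  h4:7  h5:0 → peak 13
Activity 2@2: h1:12  h2:8  h3:8  h4:8  h5:0 → peak 12
Activity 2@3: h1:12  h2:7  h3:8  h4:8  h5:1 → peak 12
Best is Activity 2@2, peak 12.

12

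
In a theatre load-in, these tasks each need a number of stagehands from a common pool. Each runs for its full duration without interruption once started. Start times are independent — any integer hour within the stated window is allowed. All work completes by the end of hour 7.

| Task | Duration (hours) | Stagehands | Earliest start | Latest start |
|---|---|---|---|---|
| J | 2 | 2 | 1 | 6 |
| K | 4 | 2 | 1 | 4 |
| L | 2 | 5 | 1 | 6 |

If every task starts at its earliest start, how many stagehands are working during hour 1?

9

At early start, hour 1 has: J, K, L.
Demand: 2 + 2 + 5 = 9.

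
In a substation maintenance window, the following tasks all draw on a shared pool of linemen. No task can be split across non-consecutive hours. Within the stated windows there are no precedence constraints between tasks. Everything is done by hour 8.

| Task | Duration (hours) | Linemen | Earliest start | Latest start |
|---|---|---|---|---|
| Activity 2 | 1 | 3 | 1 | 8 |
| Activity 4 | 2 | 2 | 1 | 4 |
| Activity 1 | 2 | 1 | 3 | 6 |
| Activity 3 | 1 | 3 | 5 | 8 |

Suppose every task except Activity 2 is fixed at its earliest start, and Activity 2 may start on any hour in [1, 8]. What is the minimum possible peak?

3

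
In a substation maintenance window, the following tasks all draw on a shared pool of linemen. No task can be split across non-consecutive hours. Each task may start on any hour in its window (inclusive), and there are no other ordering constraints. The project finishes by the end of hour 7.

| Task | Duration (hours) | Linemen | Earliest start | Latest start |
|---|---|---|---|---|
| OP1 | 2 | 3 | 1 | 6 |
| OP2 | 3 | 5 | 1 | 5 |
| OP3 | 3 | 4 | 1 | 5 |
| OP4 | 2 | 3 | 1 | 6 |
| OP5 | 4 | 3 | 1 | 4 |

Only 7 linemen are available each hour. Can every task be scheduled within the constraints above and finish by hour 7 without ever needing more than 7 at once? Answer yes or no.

Total lineman-hours = 51; over 7 hours the average is 51/7 > 7, so some hour must exceed 7.

no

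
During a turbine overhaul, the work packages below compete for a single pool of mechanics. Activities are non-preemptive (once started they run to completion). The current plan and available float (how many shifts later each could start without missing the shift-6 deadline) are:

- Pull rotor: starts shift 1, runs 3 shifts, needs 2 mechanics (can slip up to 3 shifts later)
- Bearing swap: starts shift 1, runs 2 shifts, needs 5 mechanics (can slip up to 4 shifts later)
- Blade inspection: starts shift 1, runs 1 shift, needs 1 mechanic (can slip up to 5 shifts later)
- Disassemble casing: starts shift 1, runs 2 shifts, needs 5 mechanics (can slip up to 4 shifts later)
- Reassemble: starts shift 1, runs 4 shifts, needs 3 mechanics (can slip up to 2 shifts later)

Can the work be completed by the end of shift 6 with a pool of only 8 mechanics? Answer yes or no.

Schedule Pull rotor@1, Bearing swap@1, Blade inspection@1, Disassemble casing@4, Reassemble@3: s1:8  s2:7  s3:5  s4:8  s5:8  s6:3 — peak 8 ≤ 8.

yes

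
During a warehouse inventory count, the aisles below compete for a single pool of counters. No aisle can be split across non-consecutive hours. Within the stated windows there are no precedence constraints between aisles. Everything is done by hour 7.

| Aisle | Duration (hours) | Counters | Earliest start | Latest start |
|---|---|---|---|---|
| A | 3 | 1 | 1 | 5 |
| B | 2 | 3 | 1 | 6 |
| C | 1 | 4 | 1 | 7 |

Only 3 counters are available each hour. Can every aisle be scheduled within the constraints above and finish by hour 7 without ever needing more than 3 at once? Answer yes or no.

The minimum achievable peak is 4; 3 < 4, so no feasible schedule stays within the cap.

no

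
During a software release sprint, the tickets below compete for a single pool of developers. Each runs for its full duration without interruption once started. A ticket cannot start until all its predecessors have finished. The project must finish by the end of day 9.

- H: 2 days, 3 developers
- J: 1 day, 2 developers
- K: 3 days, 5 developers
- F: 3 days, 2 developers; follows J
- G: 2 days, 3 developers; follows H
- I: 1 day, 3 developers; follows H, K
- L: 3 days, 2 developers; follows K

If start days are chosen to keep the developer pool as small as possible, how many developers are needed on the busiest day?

5

Early-start (H@1, J@1, K@1, F@2, G@3, I@4, L@4) gives peak 10: d1:10  d2:10  d3:10  d4:10  d5:2  d6:2  d7:0  d8:0  d9:0.
Shift H→4, J→4, F→5, G→8, I→6, L→7.
Schedule H@4, J@4, K@1, F@5, G@8, I@6, L@7: d1:5  d2:5  d3:5  d4:5  d5:5  d6:5  d7:4  d8:5  d9:5 — peak 5.
Total developer-days = 44 over 9 days ⇒ peak ≥ ⌈44/9⌉ = 5, so 5 is optimal.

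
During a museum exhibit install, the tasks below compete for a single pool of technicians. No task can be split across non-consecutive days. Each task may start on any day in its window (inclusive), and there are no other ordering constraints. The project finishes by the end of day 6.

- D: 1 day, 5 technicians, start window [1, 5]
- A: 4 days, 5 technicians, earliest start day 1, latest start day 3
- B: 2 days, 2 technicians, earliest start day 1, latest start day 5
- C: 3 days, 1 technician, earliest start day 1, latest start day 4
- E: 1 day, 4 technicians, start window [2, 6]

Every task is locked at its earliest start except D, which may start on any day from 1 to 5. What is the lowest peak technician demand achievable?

D@1: d1:13  d2:12  d3:6  d4:5  d5:0  d6:0 → peak 13
D@2: d1:8  d2:17  d3:6  d4:5  d5:0  d6:0 → peak 17
D@3: d1:8  d2:12  d3:11  d4:5  d5:0  d6:0 → peak 12
D@4: d1:8  d2:12  d3:6  d4:10  d5:0  d6:0 → peak 12
D@5: d1:8  d2:12  d3:6  d4:5  d5:5  d6:0 → peak 12
Best is D@3, peak 12.

12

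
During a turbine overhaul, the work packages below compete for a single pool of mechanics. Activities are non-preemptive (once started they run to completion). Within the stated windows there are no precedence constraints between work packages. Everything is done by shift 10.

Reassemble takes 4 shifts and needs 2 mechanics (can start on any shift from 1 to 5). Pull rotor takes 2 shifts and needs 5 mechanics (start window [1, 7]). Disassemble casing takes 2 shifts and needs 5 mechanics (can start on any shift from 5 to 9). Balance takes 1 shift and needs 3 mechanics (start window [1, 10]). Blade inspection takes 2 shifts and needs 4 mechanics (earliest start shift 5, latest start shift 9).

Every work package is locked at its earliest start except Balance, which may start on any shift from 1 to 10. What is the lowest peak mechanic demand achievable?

Balance@1: s1:10  s2:7  s3:2  s4:2  s5:9  s6:9  s7:0  s8:0  s9:0  s10:0 → peak 10
Balance@2: s1:7  s2:10  s3:2  s4:2  s5:9  s6:9  s7:0  s8:0  s9:0  s10:0 → peak 10
Balance@3: s1:7  s2:7  s3:5  s4:2  s5:9  s6:9  s7:0  s8:0  s9:0  s10:0 → peak 9
Balance@4: s1:7  s2:7  s3:2  s4:5  s5:9  s6:9  s7:0  s8:0  s9:0  s10:0 → peak 9
Balance@5: s1:7  s2:7  s3:2  s4:2  s5:12  s6:9  s7:0  s8:0  s9:0  s10:0 → peak 12
Balance@6: s1:7  s2:7  s3:2  s4:2  s5:9  s6:12  s7:0  s8:0  s9:0  s10:0 → peak 12
Balance@7: s1:7  s2:7  s3:2  s4:2  s5:9  s6:9  s7:3  s8:0  s9:0  s10:0 → peak 9
Balance@8: s1:7  s2:7  s3:2  s4:2  s5:9  s6:9  s7:0  s8:3  s9:0  s10:0 → peak 9
Balance@9: s1:7  s2:7  s3:2  s4:2  s5:9  s6:9  s7:0  s8:0  s9:3  s10:0 → peak 9
Balance@10: s1:7  s2:7  s3:2  s4:2  s5:9  s6:9  s7:0  s8:0  s9:0  s10:3 → peak 9
Best is Balance@3, peak 9.

9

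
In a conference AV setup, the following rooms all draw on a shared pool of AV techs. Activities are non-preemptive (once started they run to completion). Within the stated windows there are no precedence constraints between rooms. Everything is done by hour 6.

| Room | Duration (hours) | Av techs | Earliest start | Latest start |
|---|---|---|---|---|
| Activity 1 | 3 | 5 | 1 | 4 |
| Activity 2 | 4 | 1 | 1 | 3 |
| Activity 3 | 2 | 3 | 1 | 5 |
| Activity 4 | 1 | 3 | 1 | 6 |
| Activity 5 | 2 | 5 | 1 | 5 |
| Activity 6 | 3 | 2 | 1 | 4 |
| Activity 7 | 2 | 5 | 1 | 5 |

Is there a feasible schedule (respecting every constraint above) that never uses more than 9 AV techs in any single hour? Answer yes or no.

no

The minimum achievable peak is 10; 9 < 10, so no feasible schedule stays within the cap.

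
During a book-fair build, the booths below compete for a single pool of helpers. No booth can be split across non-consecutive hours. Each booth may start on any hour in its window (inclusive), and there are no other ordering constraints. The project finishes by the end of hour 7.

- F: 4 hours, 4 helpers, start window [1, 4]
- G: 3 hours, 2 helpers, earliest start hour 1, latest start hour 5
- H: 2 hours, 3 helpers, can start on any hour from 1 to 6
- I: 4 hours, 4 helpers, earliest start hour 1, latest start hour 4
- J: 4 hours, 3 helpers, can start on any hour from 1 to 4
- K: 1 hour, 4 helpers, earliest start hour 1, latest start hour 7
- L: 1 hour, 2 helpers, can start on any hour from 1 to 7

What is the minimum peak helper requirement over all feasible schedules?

Early-start (F@1, G@1, H@1, I@1, J@1, K@1, L@1) gives peak 22: h1:22  h2:16  h3:13  h4:11  h5:0  h6:0  h7:0.
Shift I→3, J→4, K→5.
Schedule F@1, G@1, H@1, I@3, J@4, K@5, L@1: h1:11  h2:9  h3:10  h4:11  h5:11  h6:7  h7:3 — peak 11.

11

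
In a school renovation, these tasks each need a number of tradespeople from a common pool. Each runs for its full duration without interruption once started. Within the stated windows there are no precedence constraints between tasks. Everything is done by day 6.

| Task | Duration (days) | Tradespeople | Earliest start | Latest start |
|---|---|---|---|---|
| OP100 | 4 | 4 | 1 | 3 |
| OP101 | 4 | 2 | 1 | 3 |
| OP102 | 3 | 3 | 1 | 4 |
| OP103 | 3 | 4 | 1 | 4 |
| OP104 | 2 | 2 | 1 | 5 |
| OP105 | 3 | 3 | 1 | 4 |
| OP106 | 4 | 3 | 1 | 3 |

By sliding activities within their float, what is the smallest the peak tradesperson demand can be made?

Early-start (OP100@1, OP101@1, OP102@1, OP103@1, OP104@1, OP105@1, OP106@1) gives peak 21: d1:21  d2:21  d3:19  d4:9  d5:0  d6:0.
Shift OP103→4, OP106→3.
Schedule OP100@1, OP101@1, OP102@1, OP103@4, OP104@1, OP105@1, OP106@3: d1:14  d2:14  d3:15  d4:13  d5:7  d6:7 — peak 15.

15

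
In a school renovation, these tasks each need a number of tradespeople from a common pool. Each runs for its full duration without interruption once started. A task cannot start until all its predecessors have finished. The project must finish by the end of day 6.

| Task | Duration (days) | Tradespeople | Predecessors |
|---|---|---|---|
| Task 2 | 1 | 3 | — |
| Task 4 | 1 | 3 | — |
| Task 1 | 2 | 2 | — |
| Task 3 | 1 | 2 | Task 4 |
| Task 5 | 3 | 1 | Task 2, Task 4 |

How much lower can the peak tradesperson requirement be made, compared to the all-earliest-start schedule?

5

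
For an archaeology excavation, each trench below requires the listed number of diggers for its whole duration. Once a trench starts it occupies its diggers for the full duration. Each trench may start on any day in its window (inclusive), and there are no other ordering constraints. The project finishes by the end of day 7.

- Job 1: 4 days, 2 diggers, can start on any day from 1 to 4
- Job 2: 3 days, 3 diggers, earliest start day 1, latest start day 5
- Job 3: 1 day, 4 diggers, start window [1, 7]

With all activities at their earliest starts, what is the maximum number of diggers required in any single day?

9

Early-start schedule: Job 1@1, Job 2@1, Job 3@1.
Load per day: day 1: 9, day 2: 5, day 3: 5, day 4: 2, day 5: 0, day 6: 0, day 7: 0.
Peak is 9.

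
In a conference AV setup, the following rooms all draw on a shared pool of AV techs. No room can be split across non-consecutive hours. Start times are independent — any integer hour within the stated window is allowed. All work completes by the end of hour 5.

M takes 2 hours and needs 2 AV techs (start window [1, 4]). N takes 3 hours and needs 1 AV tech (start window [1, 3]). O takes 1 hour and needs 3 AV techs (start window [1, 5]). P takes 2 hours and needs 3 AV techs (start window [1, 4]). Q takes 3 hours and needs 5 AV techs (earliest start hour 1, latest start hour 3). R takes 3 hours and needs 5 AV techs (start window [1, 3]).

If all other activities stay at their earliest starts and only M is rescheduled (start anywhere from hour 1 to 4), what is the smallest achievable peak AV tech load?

M@1: h1:19  h2:16  h3:11  h4:0  h5:0 → peak 19
M@2: h1:17  h2:16  h3:13  h4:0  h5:0 → peak 17
M@3: h1:17  h2:14  h3:13  h4:2  h5:0 → peak 17
M@4: h1:17  h2:14  h3:11  h4:2  h5:2 → peak 17
Best is M@2, peak 17.

17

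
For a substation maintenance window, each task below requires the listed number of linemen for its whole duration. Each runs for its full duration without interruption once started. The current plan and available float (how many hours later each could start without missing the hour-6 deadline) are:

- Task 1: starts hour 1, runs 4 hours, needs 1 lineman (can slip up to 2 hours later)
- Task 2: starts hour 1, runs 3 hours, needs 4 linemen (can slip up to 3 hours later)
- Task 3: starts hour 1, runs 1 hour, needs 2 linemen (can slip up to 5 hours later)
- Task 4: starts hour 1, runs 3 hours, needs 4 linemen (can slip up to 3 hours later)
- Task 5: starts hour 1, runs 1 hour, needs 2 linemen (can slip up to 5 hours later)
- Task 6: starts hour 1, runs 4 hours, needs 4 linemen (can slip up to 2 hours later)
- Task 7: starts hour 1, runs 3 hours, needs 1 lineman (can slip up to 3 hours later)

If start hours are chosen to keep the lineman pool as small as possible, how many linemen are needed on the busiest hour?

10

Early-start (Task 1@1, Task 2@1, Task 3@1, Task 4@1, Task 5@1, Task 6@1, Task 7@1) gives peak 18: h1:18  h2:14  h3:14  h4:5  h5:0  h6:0.
Shift Task 4→4, Task 6→2.
Schedule Task 1@1, Task 2@1, Task 3@1, Task 4@4, Task 5@1, Task 6@2, Task 7@1: h1:10  h2:10  h3:10  h4:9  h5:8  h6:4 — peak 10.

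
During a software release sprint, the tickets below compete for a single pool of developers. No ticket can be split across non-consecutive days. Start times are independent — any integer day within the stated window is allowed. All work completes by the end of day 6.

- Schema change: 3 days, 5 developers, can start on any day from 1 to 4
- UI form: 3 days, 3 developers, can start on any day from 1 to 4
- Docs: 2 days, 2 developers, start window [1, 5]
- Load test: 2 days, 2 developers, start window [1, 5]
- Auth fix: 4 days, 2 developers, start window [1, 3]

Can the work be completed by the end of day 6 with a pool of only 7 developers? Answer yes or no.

Schedule Schema change@1, UI form@4, Docs@1, Load test@4, Auth fix@3: d1:7  d2:7  d3:7  d4:7  d5:7  d6:5 — peak 7 ≤ 7.

yes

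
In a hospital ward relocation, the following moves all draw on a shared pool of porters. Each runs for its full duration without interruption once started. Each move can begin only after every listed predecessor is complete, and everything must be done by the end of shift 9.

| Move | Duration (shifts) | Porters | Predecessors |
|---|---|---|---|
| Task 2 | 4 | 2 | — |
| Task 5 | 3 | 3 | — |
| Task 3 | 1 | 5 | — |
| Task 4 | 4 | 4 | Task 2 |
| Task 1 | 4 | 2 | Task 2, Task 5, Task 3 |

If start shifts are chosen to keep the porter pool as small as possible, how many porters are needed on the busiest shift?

Early-start (Task 2@1, Task 5@1, Task 3@1, Task 4@5, Task 1@5) gives peak 10: s1:10  s2:5  s3:5  s4:2  s5:6  s6:6  s7:6  s8:6  s9:0.
Shift Task 3→5, Task 4→6, Task 1→6.
Schedule Task 2@1, Task 5@1, Task 3@5, Task 4@6, Task 1@6: s1:5  s2:5  s3:5  s4:2  s5:5  s6:6  s7:6  s8:6  s9:6 — peak 6.
Total porter-shifts = 46 over 9 shifts ⇒ peak ≥ ⌈46/9⌉ = 6, so 6 is optimal.

6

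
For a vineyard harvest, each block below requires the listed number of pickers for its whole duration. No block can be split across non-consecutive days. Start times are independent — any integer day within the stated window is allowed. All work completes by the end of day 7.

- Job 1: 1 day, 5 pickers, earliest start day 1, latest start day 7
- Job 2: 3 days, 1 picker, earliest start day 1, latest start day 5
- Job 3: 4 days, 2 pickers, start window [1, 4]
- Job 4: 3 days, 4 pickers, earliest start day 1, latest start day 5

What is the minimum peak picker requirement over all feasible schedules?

6

Early-start (Job 1@1, Job 2@1, Job 3@1, Job 4@1) gives peak 12: d1:12  d2:7  d3:7  d4:2  d5:0  d6:0  d7:0.
Shift Job 3→2, Job 4→4.
Schedule Job 1@1, Job 2@1, Job 3@2, Job 4@4: d1:6  d2:3  d3:3  d4:6  d5:6  d6:4  d7:0 — peak 6.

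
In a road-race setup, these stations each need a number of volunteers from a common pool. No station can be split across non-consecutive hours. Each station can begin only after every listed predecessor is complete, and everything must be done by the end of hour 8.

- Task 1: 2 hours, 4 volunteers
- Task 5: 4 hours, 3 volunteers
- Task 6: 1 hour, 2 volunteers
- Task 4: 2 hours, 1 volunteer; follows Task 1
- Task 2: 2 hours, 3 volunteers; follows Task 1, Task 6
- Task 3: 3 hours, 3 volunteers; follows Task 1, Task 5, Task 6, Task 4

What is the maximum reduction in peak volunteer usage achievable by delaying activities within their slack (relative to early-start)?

Early-start peak: h1:9  h2:7  h3:7  h4:7  h5:3  h6:3  h7:3  h8:0 ⇒ 9.
Leveled (Task 1@1, Task 5@1, Task 6@3, Task 4@3, Task 2@4, Task 3@5): h1:7  h2:7  h3:6  h4:7  h5:6  h6:3  h7:3  h8:0 ⇒ 7.
Reduction 9 − 7 = 2.

2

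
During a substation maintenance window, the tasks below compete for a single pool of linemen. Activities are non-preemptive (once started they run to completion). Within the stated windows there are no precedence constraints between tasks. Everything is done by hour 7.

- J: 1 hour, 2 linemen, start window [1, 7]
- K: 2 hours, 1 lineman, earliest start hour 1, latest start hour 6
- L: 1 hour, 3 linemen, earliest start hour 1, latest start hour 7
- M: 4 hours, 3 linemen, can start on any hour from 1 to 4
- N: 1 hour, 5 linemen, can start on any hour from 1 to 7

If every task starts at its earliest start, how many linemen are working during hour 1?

14

At early start, hour 1 has: J, K, L, M, N.
Demand: 2 + 1 + 3 + 3 + 5 = 14.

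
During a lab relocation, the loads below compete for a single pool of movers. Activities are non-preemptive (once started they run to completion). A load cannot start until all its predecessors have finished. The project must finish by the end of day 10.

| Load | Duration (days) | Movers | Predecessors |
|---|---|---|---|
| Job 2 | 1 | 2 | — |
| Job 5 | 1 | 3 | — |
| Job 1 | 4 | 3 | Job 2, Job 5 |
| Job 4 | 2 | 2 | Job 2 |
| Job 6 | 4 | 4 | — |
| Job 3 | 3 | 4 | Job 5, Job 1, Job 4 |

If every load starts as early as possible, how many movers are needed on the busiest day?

Early-start schedule: Job 2@1, Job 5@1, Job 1@2, Job 4@2, Job 6@1, Job 3@6.
Load per day: day 1: 9, day 2: 9, day 3: 9, day 4: 7, day 5: 3, day 6: 4, day 7: 4, day 8: 4, day 9: 0, day 10: 0.
Peak is 9.

9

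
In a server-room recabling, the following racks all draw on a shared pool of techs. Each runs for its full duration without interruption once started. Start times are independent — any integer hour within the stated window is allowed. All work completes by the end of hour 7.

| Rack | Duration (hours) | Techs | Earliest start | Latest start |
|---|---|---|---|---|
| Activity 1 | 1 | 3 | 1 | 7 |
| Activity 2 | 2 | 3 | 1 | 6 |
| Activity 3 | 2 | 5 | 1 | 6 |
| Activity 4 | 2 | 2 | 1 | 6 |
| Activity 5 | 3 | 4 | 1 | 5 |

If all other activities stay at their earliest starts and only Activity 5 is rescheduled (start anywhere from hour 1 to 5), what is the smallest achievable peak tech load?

13

Activity 5@1: h1:17  h2:14  h3:4  h4:0  h5:0  h6:0  h7:0 → peak 17
Activity 5@2: h1:13  h2:14  h3:4  h4:4  h5:0  h6:0  h7:0 → peak 14
Activity 5@3: h1:13  h2:10  h3:4  h4:4  h5:4  h6:0  h7:0 → peak 13
Activity 5@4: h1:13  h2:10  h3:0  h4:4  h5:4  h6:4  h7:0 → peak 13
Activity 5@5: h1:13  h2:10  h3:0  h4:0  h5:4  h6:4  h7:4 → peak 13
Best is Activity 5@3, peak 13.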